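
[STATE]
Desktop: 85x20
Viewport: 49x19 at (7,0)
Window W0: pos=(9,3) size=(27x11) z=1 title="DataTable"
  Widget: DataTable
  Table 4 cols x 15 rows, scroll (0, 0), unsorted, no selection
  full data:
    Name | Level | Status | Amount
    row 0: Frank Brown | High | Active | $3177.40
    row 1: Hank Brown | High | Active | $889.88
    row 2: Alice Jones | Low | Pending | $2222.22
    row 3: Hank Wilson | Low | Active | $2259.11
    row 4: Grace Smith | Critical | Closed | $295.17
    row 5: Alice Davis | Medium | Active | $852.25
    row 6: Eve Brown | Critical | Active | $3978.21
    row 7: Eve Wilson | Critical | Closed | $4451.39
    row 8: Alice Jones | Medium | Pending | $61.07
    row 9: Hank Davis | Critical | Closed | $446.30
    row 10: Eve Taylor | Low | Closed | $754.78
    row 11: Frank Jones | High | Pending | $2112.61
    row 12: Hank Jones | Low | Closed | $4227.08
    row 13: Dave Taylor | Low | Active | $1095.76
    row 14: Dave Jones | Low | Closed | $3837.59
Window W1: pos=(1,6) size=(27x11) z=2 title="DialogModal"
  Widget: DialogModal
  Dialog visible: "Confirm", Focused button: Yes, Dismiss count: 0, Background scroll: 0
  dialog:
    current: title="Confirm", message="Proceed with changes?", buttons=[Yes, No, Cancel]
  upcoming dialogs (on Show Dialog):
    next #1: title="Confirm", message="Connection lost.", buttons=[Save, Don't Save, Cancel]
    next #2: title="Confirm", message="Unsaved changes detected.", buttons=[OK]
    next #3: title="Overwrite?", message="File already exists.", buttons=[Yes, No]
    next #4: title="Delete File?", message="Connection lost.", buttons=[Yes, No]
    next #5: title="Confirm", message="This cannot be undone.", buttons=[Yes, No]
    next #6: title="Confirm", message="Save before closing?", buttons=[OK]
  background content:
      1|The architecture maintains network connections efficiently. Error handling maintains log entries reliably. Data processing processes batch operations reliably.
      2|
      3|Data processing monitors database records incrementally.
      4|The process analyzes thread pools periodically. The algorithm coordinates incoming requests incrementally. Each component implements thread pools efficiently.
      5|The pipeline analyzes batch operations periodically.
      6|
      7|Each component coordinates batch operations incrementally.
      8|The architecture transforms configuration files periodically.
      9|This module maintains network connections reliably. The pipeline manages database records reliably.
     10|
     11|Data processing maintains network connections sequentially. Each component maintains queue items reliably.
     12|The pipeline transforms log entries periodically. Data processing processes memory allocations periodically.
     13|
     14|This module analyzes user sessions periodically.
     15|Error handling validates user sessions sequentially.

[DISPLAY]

                                                 
                                                 
                                                 
  ┏━━━━━━━━━━━━━━━━━━━━━━━━━┓                    
  ┃ DataTable               ┃                    
  ┠─────────────────────────┨                    
━━━━━━━━━━━━━━━━━━━━┓  │Stat┃                    
ogModal             ┃──┼────┃                    
────────────────────┨  │Acti┃                    
rchitecture maintain┃  │Acti┃                    
─────────────────┐  ┃  │Pend┃                    
    Confirm      │s ┃  │Acti┃                    
oceed with change│re┃al│Clos┃                    
es]  No   Cancel │at┃━━━━━━━┛                    
─────────────────┘  ┃                            
component coordinate┃                            
━━━━━━━━━━━━━━━━━━━━┛                            
                                                 
                                                 


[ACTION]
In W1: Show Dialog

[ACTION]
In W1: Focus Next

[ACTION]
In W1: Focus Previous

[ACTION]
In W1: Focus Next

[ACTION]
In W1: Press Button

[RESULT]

                                                 
                                                 
                                                 
  ┏━━━━━━━━━━━━━━━━━━━━━━━━━┓                    
  ┃ DataTable               ┃                    
  ┠─────────────────────────┨                    
━━━━━━━━━━━━━━━━━━━━┓  │Stat┃                    
ogModal             ┃──┼────┃                    
────────────────────┨  │Acti┃                    
rchitecture maintain┃  │Acti┃                    
                    ┃  │Pend┃                    
processing monitors ┃  │Acti┃                    
rocess analyzes thre┃al│Clos┃                    
ipeline analyzes bat┃━━━━━━━┛                    
                    ┃                            
component coordinate┃                            
━━━━━━━━━━━━━━━━━━━━┛                            
                                                 
                                                 


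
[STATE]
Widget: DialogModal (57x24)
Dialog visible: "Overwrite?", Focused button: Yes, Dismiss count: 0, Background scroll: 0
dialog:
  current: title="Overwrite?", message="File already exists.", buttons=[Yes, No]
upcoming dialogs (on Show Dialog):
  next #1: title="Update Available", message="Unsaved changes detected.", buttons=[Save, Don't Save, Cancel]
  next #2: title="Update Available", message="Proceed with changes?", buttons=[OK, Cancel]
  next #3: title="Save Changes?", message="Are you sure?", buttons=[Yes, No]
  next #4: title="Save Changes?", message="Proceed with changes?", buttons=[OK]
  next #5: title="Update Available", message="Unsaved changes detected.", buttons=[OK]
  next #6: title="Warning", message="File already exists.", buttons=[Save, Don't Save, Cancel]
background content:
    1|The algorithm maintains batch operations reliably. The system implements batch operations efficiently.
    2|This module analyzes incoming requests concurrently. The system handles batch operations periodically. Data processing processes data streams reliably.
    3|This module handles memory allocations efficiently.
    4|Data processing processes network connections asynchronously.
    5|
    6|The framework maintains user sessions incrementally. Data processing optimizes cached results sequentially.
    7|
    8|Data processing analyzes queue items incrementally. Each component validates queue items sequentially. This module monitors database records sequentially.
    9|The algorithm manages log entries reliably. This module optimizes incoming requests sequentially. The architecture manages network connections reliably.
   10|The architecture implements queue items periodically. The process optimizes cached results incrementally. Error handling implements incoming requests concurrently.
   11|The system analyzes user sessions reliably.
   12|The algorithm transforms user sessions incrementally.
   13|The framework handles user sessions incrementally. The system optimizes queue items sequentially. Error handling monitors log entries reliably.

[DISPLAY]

The algorithm maintains batch operations reliably. The sy
This module analyzes incoming requests concurrently. The 
This module handles memory allocations efficiently.      
Data processing processes network connections asynchronou
                                                         
The framework maintains user sessions incrementally. Data
                                                         
Data processing analyzes queue items incrementally. Each 
The algorithm manages log entries reliably. This module o
The architecture┌──────────────────────┐periodically. The
The system analy│      Overwrite?      │ly.              
The algorithm tr│ File already exists. │ncrementally.    
The framework ha│      [Yes]  No       │ementally. The sy
                └──────────────────────┘                 
                                                         
                                                         
                                                         
                                                         
                                                         
                                                         
                                                         
                                                         
                                                         
                                                         


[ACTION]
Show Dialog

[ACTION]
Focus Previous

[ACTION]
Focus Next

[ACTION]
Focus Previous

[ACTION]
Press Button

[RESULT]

The algorithm maintains batch operations reliably. The sy
This module analyzes incoming requests concurrently. The 
This module handles memory allocations efficiently.      
Data processing processes network connections asynchronou
                                                         
The framework maintains user sessions incrementally. Data
                                                         
Data processing analyzes queue items incrementally. Each 
The algorithm manages log entries reliably. This module o
The architecture implements queue items periodically. The
The system analyzes user sessions reliably.              
The algorithm transforms user sessions incrementally.    
The framework handles user sessions incrementally. The sy
                                                         
                                                         
                                                         
                                                         
                                                         
                                                         
                                                         
                                                         
                                                         
                                                         
                                                         


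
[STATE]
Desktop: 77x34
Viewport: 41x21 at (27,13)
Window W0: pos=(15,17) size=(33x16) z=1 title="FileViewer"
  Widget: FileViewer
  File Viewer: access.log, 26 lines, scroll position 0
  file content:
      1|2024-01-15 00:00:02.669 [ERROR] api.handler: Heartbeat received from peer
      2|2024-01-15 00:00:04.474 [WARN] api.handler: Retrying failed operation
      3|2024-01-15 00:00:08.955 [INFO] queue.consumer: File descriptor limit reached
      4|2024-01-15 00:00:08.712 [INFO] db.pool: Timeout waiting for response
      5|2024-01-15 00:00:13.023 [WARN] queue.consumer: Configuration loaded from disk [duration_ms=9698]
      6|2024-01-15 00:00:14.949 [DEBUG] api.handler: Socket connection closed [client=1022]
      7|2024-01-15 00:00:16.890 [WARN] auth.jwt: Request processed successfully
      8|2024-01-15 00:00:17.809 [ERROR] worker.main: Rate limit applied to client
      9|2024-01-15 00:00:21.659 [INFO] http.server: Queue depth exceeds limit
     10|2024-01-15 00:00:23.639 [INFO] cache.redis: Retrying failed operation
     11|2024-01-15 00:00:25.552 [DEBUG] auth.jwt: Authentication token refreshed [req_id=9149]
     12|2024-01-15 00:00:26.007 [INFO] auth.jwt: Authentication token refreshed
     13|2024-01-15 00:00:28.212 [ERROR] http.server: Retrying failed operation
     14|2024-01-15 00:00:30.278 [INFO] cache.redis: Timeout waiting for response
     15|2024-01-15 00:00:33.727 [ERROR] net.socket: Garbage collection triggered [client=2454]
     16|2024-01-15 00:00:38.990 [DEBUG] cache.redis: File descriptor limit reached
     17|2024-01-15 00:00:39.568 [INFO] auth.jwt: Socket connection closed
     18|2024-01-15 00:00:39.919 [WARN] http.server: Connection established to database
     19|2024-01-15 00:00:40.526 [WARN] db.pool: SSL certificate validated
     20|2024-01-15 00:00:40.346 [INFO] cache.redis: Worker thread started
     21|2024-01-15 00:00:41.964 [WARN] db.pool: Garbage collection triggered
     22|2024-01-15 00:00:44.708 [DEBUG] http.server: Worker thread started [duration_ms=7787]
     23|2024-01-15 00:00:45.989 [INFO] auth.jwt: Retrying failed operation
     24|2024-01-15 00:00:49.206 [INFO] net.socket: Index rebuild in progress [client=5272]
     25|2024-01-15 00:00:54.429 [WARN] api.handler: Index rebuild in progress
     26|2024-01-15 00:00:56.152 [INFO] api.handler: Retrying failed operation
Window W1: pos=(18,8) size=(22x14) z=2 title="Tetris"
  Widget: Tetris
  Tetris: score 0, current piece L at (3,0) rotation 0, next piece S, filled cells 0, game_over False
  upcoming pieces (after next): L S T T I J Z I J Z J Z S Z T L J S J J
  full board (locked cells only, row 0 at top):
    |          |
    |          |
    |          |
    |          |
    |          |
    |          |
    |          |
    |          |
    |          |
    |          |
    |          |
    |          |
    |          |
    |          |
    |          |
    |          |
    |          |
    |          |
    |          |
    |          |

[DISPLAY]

  │░░       ┃                            
  │         ┃                            
  │         ┃                            
  │         ┃                            
  │Score:   ┃━━━━━━━┓                    
  │0        ┃       ┃                    
  │         ┃───────┨                    
  │         ┃[ERROR▲┃                    
━━━━━━━━━━━━┛[WARN]█┃                    
00:00:08.955 [INFO]░┃                    
00:00:08.712 [INFO]░┃                    
00:00:13.023 [WARN]░┃                    
00:00:14.949 [DEBUG░┃                    
00:00:16.890 [WARN]░┃                    
00:00:17.809 [ERROR░┃                    
00:00:21.659 [INFO]░┃                    
00:00:23.639 [INFO]░┃                    
00:00:25.552 [DEBUG░┃                    
00:00:26.007 [INFO]▼┃                    
━━━━━━━━━━━━━━━━━━━━┛                    
                                         


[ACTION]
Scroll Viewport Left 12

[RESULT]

   ┃          │░░       ┃                
   ┃          │         ┃                
   ┃          │         ┃                
   ┃          │         ┃                
┏━━┃          │Score:   ┃━━━━━━━┓        
┃ F┃          │0        ┃       ┃        
┠──┃          │         ┃───────┨        
┃20┃          │         ┃[ERROR▲┃        
┃20┗━━━━━━━━━━━━━━━━━━━━┛[WARN]█┃        
┃2024-01-15 00:00:08.955 [INFO]░┃        
┃2024-01-15 00:00:08.712 [INFO]░┃        
┃2024-01-15 00:00:13.023 [WARN]░┃        
┃2024-01-15 00:00:14.949 [DEBUG░┃        
┃2024-01-15 00:00:16.890 [WARN]░┃        
┃2024-01-15 00:00:17.809 [ERROR░┃        
┃2024-01-15 00:00:21.659 [INFO]░┃        
┃2024-01-15 00:00:23.639 [INFO]░┃        
┃2024-01-15 00:00:25.552 [DEBUG░┃        
┃2024-01-15 00:00:26.007 [INFO]▼┃        
┗━━━━━━━━━━━━━━━━━━━━━━━━━━━━━━━┛        
                                         


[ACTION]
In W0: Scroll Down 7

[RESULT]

   ┃          │░░       ┃                
   ┃          │         ┃                
   ┃          │         ┃                
   ┃          │         ┃                
┏━━┃          │Score:   ┃━━━━━━━┓        
┃ F┃          │0        ┃       ┃        
┠──┃          │         ┃───────┨        
┃20┃          │         ┃[ERROR▲┃        
┃20┗━━━━━━━━━━━━━━━━━━━━┛[INFO]░┃        
┃2024-01-15 00:00:23.639 [INFO]░┃        
┃2024-01-15 00:00:25.552 [DEBUG░┃        
┃2024-01-15 00:00:26.007 [INFO]░┃        
┃2024-01-15 00:00:28.212 [ERROR░┃        
┃2024-01-15 00:00:30.278 [INFO]█┃        
┃2024-01-15 00:00:33.727 [ERROR░┃        
┃2024-01-15 00:00:38.990 [DEBUG░┃        
┃2024-01-15 00:00:39.568 [INFO]░┃        
┃2024-01-15 00:00:39.919 [WARN]░┃        
┃2024-01-15 00:00:40.526 [WARN]▼┃        
┗━━━━━━━━━━━━━━━━━━━━━━━━━━━━━━━┛        
                                         


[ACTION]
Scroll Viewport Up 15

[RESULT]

                                         
                                         
                                         
                                         
                                         
                                         
                                         
                                         
   ┏━━━━━━━━━━━━━━━━━━━━┓                
   ┃ Tetris             ┃                
   ┠────────────────────┨                
   ┃          │Next:    ┃                
   ┃          │ ░░      ┃                
   ┃          │░░       ┃                
   ┃          │         ┃                
   ┃          │         ┃                
   ┃          │         ┃                
┏━━┃          │Score:   ┃━━━━━━━┓        
┃ F┃          │0        ┃       ┃        
┠──┃          │         ┃───────┨        
┃20┃          │         ┃[ERROR▲┃        


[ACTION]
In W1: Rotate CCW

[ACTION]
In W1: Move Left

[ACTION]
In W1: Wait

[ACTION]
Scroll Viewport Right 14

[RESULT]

                                         
                                         
                                         
                                         
                                         
                                         
                                         
                                         
━━━━━━━━━━┓                              
          ┃                              
──────────┨                              
│Next:    ┃                              
│ ░░      ┃                              
│░░       ┃                              
│         ┃                              
│         ┃                              
│         ┃                              
│Score:   ┃━━━━━━━┓                      
│0        ┃       ┃                      
│         ┃───────┨                      
│         ┃[ERROR▲┃                      


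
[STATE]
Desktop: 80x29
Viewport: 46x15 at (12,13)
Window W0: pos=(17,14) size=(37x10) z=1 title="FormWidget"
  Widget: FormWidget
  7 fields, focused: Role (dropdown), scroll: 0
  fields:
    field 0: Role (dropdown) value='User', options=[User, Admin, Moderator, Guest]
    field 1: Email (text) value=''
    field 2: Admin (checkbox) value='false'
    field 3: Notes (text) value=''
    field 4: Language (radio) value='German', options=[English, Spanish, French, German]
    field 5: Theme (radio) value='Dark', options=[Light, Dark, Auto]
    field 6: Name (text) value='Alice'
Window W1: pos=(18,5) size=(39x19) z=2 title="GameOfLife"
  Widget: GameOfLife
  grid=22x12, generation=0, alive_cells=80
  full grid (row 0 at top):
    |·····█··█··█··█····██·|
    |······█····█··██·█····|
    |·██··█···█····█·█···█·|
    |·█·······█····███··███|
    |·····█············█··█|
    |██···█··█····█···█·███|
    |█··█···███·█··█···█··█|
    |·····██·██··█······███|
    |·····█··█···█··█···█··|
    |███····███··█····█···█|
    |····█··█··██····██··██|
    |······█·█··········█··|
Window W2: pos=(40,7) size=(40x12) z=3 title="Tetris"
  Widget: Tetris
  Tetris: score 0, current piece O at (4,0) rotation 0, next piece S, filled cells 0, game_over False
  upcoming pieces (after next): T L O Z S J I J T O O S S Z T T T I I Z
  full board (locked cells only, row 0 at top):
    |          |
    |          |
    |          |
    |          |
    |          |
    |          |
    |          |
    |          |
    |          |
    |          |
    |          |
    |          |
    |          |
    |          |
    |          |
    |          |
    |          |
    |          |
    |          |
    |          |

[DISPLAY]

      ┃·····█············█··┃          │      
     ┏┃██···█··█····█···█·██┃          │      
     ┃┃█··█···███·█··█···█··┃          │      
     ┠┃·····██·██··█······██┃          │Score:
     ┃┃·····█··█···█··█···█·┃          │0     
     ┃┃███····███··█····█···┗━━━━━━━━━━━━━━━━━
     ┃┃····█··█··██····██··██               ┃ 
     ┃┃······█·█··········█··               ┃ 
     ┃┃                                     ┃ 
     ┃┃                                     ┃ 
     ┗┗━━━━━━━━━━━━━━━━━━━━━━━━━━━━━━━━━━━━━┛ 
                                              
                                              
                                              
                                              


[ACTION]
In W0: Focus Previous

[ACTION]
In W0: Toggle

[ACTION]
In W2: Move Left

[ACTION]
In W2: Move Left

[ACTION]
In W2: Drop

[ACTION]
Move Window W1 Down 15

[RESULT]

      ┃Gen: 0               ┃          │      
     ┏┃·····█··█··█··█····██┃          │      
     ┃┃······█····█··██·█···┃          │      
     ┠┃·██··█···█····█·█···█┃          │Score:
     ┃┃·█·······█····███··██┃          │0     
     ┃┃·····█············█··┗━━━━━━━━━━━━━━━━━
     ┃┃██···█··█····█···█·███               ┃ 
     ┃┃█··█···███·█··█···█··█               ┃ 
     ┃┃·····██·██··█······███               ┃ 
     ┃┃·····█··█···█··█···█··               ┃ 
     ┗┃███····███··█····█···█               ┃ 
      ┃····█··█··██····██··██               ┃ 
      ┃······█·█··········█··               ┃ 
      ┃                                     ┃ 
      ┃                                     ┃ 


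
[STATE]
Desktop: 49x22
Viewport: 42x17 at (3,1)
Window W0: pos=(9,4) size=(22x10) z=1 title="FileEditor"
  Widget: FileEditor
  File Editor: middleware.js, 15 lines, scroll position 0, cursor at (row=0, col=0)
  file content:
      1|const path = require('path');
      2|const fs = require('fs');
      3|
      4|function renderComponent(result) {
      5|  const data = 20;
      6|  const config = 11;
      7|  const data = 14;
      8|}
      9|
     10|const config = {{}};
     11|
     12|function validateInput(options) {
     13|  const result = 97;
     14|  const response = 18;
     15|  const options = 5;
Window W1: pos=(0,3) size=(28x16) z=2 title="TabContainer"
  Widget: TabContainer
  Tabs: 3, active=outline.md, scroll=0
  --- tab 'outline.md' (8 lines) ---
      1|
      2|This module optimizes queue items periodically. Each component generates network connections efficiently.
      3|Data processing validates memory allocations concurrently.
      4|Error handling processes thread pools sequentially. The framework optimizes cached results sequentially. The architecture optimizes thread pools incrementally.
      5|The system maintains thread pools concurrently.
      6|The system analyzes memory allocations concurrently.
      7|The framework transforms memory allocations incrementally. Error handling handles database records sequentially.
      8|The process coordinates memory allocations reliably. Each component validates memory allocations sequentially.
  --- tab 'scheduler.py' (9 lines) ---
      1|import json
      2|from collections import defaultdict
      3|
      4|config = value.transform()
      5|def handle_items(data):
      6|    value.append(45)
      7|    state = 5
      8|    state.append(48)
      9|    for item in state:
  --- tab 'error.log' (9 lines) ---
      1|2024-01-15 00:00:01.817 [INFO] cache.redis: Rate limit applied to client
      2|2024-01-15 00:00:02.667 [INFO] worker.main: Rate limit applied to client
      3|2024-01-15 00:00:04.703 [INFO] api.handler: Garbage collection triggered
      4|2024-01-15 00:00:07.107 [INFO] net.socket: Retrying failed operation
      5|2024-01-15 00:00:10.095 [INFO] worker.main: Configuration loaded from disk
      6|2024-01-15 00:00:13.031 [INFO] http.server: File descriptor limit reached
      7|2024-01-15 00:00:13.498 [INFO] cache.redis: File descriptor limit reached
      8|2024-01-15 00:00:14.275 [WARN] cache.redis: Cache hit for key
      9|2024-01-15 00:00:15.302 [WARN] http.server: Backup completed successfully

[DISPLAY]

                                          
                                          
━━━━━━━━━━━━━━━━━━━━━━━━┓                 
abContainer             ┃━━┓              
────────────────────────┨  ┃              
utline.md]│ scheduler.py┃──┨              
────────────────────────┃r▲┃              
                        ┃(█┃              
is module optimizes queu┃ ░┃              
ta processing validates ┃p░┃              
ror handling processes t┃ ░┃              
e system maintains threa┃1▼┃              
e system analyzes memory┃━━┛              
e framework transforms m┃                 
e process coordinates me┃                 
                        ┃                 
                        ┃                 


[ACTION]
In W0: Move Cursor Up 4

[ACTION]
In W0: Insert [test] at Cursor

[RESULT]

                                          
                                          
━━━━━━━━━━━━━━━━━━━━━━━━┓                 
abContainer             ┃━━┓              
────────────────────────┨  ┃              
utline.md]│ scheduler.py┃──┨              
────────────────────────┃e▲┃              
                        ┃(█┃              
is module optimizes queu┃ ░┃              
ta processing validates ┃p░┃              
ror handling processes t┃ ░┃              
e system maintains threa┃1▼┃              
e system analyzes memory┃━━┛              
e framework transforms m┃                 
e process coordinates me┃                 
                        ┃                 
                        ┃                 


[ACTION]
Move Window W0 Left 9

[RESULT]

                                          
                                          
━━━━━━━━━━━━━━━━━━━━━━━━┓                 
abContainer             ┃                 
────────────────────────┨                 
utline.md]│ scheduler.py┃                 
────────────────────────┃                 
                        ┃                 
is module optimizes queu┃                 
ta processing validates ┃                 
ror handling processes t┃                 
e system maintains threa┃                 
e system analyzes memory┃                 
e framework transforms m┃                 
e process coordinates me┃                 
                        ┃                 
                        ┃                 


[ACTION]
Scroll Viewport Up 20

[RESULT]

                                          
                                          
                                          
━━━━━━━━━━━━━━━━━━━━━━━━┓                 
abContainer             ┃                 
────────────────────────┨                 
utline.md]│ scheduler.py┃                 
────────────────────────┃                 
                        ┃                 
is module optimizes queu┃                 
ta processing validates ┃                 
ror handling processes t┃                 
e system maintains threa┃                 
e system analyzes memory┃                 
e framework transforms m┃                 
e process coordinates me┃                 
                        ┃                 


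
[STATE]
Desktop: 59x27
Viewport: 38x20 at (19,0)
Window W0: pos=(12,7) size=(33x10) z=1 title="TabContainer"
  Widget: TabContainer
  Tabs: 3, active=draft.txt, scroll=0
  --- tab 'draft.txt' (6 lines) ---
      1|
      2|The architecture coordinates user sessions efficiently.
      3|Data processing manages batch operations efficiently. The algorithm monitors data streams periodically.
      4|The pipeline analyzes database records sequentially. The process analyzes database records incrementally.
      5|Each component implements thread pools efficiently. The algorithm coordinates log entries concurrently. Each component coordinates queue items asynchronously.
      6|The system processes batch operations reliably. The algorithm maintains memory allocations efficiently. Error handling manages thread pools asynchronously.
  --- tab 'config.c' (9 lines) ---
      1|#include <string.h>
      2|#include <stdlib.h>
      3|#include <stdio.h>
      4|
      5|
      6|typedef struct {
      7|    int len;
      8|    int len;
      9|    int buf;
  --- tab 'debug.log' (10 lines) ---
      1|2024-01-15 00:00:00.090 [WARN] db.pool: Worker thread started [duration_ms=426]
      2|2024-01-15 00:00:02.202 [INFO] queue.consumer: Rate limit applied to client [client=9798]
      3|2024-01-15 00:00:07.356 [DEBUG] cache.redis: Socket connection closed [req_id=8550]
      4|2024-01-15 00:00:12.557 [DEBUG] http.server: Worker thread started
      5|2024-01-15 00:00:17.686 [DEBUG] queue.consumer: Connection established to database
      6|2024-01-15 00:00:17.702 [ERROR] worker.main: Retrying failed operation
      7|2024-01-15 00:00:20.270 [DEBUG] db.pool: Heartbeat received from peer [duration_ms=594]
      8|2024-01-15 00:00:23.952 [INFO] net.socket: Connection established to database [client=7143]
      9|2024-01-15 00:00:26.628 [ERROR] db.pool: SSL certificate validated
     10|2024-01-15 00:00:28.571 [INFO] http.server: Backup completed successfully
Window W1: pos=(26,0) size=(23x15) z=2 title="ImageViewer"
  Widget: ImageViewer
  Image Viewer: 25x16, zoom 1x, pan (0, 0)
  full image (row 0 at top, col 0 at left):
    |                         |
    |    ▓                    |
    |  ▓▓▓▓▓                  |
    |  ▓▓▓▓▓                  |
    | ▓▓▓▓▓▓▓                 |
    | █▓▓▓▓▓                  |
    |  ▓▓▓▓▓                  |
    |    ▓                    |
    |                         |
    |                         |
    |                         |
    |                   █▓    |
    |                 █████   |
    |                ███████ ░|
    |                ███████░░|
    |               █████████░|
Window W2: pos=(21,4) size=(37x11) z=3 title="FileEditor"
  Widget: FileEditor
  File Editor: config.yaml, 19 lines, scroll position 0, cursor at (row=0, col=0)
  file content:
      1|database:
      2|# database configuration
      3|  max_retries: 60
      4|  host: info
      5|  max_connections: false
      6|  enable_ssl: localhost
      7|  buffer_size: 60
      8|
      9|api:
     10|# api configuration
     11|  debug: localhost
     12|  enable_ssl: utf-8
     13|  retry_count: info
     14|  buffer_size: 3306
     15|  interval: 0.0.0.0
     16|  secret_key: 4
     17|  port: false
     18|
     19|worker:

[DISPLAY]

       ┏━━━━━━━━━━━━━━━━━━━━━┓        
       ┃ ImageViewer         ┃        
       ┠─────────────────────┨        
       ┃                     ┃        
  ┏━━━━━━━━━━━━━━━━━━━━━━━━━━━━━━━━━━━
  ┃ FileEditor                        
  ┠───────────────────────────────────
━━┃█atabase:                         ▲
nt┃# database configuration          █
──┃  max_retries: 60                 ░
.t┃  host: info                      ░
──┃  max_connections: false          ░
  ┃  enable_ssl: localhost           ░
ch┃  buffer_size: 60                 ▼
ro┗━━━━━━━━━━━━━━━━━━━━━━━━━━━━━━━━━━━
peline analyzes database ┃            
━━━━━━━━━━━━━━━━━━━━━━━━━┛            
                                      
                                      
                                      


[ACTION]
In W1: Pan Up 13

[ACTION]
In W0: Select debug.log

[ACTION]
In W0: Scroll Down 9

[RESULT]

       ┏━━━━━━━━━━━━━━━━━━━━━┓        
       ┃ ImageViewer         ┃        
       ┠─────────────────────┨        
       ┃                     ┃        
  ┏━━━━━━━━━━━━━━━━━━━━━━━━━━━━━━━━━━━
  ┃ FileEditor                        
  ┠───────────────────────────────────
━━┃█atabase:                         ▲
nt┃# database configuration          █
──┃  max_retries: 60                 ░
.t┃  host: info                      ░
──┃  max_connections: false          ░
1-┃  enable_ssl: localhost           ░
  ┃  buffer_size: 60                 ▼
  ┗━━━━━━━━━━━━━━━━━━━━━━━━━━━━━━━━━━━
                         ┃            
━━━━━━━━━━━━━━━━━━━━━━━━━┛            
                                      
                                      
                                      


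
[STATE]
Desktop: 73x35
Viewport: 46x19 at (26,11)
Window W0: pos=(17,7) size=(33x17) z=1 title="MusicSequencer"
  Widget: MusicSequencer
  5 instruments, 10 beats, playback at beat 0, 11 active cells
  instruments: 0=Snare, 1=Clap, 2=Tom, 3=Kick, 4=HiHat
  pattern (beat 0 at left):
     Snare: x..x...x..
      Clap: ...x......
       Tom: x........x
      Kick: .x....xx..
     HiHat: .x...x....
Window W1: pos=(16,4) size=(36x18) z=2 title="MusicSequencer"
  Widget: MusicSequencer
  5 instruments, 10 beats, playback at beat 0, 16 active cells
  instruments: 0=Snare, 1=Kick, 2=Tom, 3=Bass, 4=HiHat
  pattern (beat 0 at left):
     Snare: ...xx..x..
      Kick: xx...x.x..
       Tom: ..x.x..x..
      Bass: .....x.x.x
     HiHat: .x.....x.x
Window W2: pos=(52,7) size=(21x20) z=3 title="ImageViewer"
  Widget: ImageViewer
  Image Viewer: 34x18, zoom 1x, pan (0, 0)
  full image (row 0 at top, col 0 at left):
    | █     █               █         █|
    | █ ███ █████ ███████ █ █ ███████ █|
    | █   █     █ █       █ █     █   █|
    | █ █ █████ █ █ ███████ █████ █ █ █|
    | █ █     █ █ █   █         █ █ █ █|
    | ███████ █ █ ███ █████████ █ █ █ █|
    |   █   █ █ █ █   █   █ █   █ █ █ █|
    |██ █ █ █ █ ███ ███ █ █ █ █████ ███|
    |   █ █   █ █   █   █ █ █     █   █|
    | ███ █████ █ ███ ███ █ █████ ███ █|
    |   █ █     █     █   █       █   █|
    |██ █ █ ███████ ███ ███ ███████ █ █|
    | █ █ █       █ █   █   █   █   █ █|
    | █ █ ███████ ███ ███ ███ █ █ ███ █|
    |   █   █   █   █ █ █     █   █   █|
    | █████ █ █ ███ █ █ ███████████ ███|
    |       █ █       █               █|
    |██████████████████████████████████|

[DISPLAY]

··█·█·█                  ┃┃ █ ███ █████ ██████
····█·█                  ┃┃ █   █     █ █     
                         ┃┃ █ █ █████ █ █ ████
                         ┃┃ █ █     █ █ █   █ 
                         ┃┃ ███████ █ █ ███ ██
                         ┃┃   █   █ █ █ █   █ 
                         ┃┃██ █ █ █ █ ███ ███ 
                         ┃┃   █ █   █ █   █   
                         ┃┃ ███ █████ █ ███ ██
                         ┃┃   █ █     █     █ 
━━━━━━━━━━━━━━━━━━━━━━━━━┛┃██ █ █ ███████ ███ 
                       ┃  ┃ █ █ █       █ █   
━━━━━━━━━━━━━━━━━━━━━━━┛  ┃ █ █ ███████ ███ ██
                          ┃   █   █   █   █ █ 
                          ┃ █████ █ █ ███ █ █ 
                          ┗━━━━━━━━━━━━━━━━━━━
                                              
                                              
                                              


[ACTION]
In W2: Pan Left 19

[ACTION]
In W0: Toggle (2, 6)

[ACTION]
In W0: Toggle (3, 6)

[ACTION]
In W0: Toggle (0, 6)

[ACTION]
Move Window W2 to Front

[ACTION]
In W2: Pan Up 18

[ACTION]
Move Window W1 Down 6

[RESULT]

uencer                   ┃┃ █ ███ █████ ██████
─────────────────────────┨┃ █   █     █ █     
3456789                  ┃┃ █ █ █████ █ █ ████
██··█··                  ┃┃ █ █     █ █ █   █ 
··█·█··                  ┃┃ ███████ █ █ ███ ██
·█··█··                  ┃┃   █   █ █ █ █   █ 
··█·█·█                  ┃┃██ █ █ █ █ ███ ███ 
····█·█                  ┃┃   █ █   █ █   █   
                         ┃┃ ███ █████ █ ███ ██
                         ┃┃   █ █     █     █ 
                         ┃┃██ █ █ ███████ ███ 
                         ┃┃ █ █ █       █ █   
                         ┃┃ █ █ ███████ ███ ██
                         ┃┃   █   █   █   █ █ 
                         ┃┃ █████ █ █ ███ █ █ 
                         ┃┗━━━━━━━━━━━━━━━━━━━
━━━━━━━━━━━━━━━━━━━━━━━━━┛                    
                                              
                                              
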